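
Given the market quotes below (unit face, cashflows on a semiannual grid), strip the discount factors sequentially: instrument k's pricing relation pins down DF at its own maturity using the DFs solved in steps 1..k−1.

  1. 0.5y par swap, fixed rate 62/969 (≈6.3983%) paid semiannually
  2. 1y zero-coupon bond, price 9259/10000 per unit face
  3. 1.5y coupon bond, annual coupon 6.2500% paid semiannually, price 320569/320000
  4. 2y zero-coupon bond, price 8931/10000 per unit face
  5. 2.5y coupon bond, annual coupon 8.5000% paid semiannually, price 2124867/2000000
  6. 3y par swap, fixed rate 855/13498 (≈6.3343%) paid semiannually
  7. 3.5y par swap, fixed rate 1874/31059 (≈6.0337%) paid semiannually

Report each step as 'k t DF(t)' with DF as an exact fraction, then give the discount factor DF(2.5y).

step 1 [0.5y] swap r/2=31/969: DF=(1 − 31/969·(0))/(1+31/969) = 969/1000 ≈ 0.969000
step 2 [1y] zero: DF = P = 9259/10000 ≈ 0.925900
step 3 [1.5y] bond c/2=1/32: DF=(320569/320000 − 1/32·(0.969000+0.925900))/(1+1/32) = 457/500 ≈ 0.914000
step 4 [2y] zero: DF = P = 8931/10000 ≈ 0.893100
step 5 [2.5y] bond c/2=17/400: DF=(2124867/2000000 − 17/400·(0.969000+0.925900+0.914000+0.893100))/(1+17/400) = 4341/5000 ≈ 0.868200
step 6 [3y] swap r/2=855/26996: DF=(1 − 855/26996·(0.969000+0.925900+0.914000+0.893100+0.868200))/(1+855/26996) = 829/1000 ≈ 0.829000
step 7 [3.5y] swap r/2=937/31059: DF=(1 − 937/31059·(0.969000+0.925900+0.914000+0.893100+0.868200+0.829000))/(1+937/31059) = 4063/5000 ≈ 0.812600

1 1/2 969/1000
2 1 9259/10000
3 3/2 457/500
4 2 8931/10000
5 5/2 4341/5000
6 3 829/1000
7 7/2 4063/5000
DF(2.5y) = 4341/5000 ≈ 0.868200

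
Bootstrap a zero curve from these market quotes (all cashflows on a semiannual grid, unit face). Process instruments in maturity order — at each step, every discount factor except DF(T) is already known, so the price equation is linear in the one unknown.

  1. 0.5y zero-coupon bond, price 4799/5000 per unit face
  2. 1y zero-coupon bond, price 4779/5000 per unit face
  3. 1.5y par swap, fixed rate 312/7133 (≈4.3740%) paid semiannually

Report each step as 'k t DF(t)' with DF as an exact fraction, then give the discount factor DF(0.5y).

step 1 [0.5y] zero: DF = P = 4799/5000 ≈ 0.959800
step 2 [1y] zero: DF = P = 4779/5000 ≈ 0.955800
step 3 [1.5y] swap r/2=156/7133: DF=(1 − 156/7133·(0.959800+0.955800))/(1+156/7133) = 586/625 ≈ 0.937600

1 1/2 4799/5000
2 1 4779/5000
3 3/2 586/625
DF(0.5y) = 4799/5000 ≈ 0.959800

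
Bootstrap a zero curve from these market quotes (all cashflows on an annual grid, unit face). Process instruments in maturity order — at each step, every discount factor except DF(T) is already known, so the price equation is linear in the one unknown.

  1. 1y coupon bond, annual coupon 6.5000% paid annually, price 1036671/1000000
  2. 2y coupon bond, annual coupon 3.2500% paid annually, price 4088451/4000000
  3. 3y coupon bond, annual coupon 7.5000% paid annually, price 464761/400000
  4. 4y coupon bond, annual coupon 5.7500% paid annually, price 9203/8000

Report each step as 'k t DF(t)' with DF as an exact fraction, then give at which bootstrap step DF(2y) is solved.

1 1 4867/5000
2 2 9593/10000
3 3 473/500
4 4 9313/10000
DF(2y) is solved at step 2

step 1 [1y] bond c/1=13/200: DF=(1036671/1000000 − 13/200·(0))/(1+13/200) = 4867/5000 ≈ 0.973400
step 2 [2y] bond c/1=13/400: DF=(4088451/4000000 − 13/400·(0.973400))/(1+13/400) = 9593/10000 ≈ 0.959300
step 3 [3y] bond c/1=3/40: DF=(464761/400000 − 3/40·(0.973400+0.959300))/(1+3/40) = 473/500 ≈ 0.946000
step 4 [4y] bond c/1=23/400: DF=(9203/8000 − 23/400·(0.973400+0.959300+0.946000))/(1+23/400) = 9313/10000 ≈ 0.931300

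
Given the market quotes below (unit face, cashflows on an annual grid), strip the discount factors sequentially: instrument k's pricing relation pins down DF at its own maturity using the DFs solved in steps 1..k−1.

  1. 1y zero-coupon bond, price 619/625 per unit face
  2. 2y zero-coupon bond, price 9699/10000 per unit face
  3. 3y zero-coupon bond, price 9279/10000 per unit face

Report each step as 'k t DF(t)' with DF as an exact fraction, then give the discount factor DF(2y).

step 1 [1y] zero: DF = P = 619/625 ≈ 0.990400
step 2 [2y] zero: DF = P = 9699/10000 ≈ 0.969900
step 3 [3y] zero: DF = P = 9279/10000 ≈ 0.927900

1 1 619/625
2 2 9699/10000
3 3 9279/10000
DF(2y) = 9699/10000 ≈ 0.969900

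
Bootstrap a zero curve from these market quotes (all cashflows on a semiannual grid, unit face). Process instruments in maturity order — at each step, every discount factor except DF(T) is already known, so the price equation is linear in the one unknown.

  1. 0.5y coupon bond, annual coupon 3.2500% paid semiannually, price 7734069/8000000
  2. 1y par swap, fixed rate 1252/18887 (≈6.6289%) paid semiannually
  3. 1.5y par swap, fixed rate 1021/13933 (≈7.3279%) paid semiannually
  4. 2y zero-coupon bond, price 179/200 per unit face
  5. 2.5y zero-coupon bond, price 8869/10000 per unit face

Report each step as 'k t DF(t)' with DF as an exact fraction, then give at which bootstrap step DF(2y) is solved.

step 1 [0.5y] bond c/2=13/800: DF=(7734069/8000000 − 13/800·(0))/(1+13/800) = 9513/10000 ≈ 0.951300
step 2 [1y] swap r/2=626/18887: DF=(1 − 626/18887·(0.951300))/(1+626/18887) = 4687/5000 ≈ 0.937400
step 3 [1.5y] swap r/2=1021/27866: DF=(1 − 1021/27866·(0.951300+0.937400))/(1+1021/27866) = 8979/10000 ≈ 0.897900
step 4 [2y] zero: DF = P = 179/200 ≈ 0.895000
step 5 [2.5y] zero: DF = P = 8869/10000 ≈ 0.886900

1 1/2 9513/10000
2 1 4687/5000
3 3/2 8979/10000
4 2 179/200
5 5/2 8869/10000
DF(2y) is solved at step 4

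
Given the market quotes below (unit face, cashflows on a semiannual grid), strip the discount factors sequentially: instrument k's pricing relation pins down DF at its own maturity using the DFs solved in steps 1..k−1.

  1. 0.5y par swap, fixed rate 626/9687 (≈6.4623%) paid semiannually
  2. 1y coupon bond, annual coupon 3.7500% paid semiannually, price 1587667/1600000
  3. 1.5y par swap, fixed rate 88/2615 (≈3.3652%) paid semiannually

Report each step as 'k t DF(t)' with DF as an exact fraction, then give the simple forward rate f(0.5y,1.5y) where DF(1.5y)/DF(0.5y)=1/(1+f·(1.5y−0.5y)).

1 1/2 9687/10000
2 1 4781/5000
3 3/2 2379/2500
f(0.5y,1.5y) = ((9687/10000)/(2379/2500) − 1)/(1) = 57/3172 ≈ 1.7970%

step 1 [0.5y] swap r/2=313/9687: DF=(1 − 313/9687·(0))/(1+313/9687) = 9687/10000 ≈ 0.968700
step 2 [1y] bond c/2=3/160: DF=(1587667/1600000 − 3/160·(0.968700))/(1+3/160) = 4781/5000 ≈ 0.956200
step 3 [1.5y] swap r/2=44/2615: DF=(1 − 44/2615·(0.968700+0.956200))/(1+44/2615) = 2379/2500 ≈ 0.951600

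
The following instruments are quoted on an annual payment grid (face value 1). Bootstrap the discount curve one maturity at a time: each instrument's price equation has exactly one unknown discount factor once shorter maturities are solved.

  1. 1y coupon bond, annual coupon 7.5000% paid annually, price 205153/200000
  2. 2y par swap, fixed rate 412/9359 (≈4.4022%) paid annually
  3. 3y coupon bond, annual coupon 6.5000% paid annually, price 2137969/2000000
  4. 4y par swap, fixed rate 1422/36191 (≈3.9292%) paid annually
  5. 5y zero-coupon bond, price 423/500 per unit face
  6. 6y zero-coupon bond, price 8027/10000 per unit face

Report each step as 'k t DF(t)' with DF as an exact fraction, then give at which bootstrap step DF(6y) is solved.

step 1 [1y] bond c/1=3/40: DF=(205153/200000 − 3/40·(0))/(1+3/40) = 4771/5000 ≈ 0.954200
step 2 [2y] swap r/1=412/9359: DF=(1 − 412/9359·(0.954200))/(1+412/9359) = 1147/1250 ≈ 0.917600
step 3 [3y] bond c/1=13/200: DF=(2137969/2000000 − 13/200·(0.954200+0.917600))/(1+13/200) = 1779/2000 ≈ 0.889500
step 4 [4y] swap r/1=1422/36191: DF=(1 − 1422/36191·(0.954200+0.917600+0.889500))/(1+1422/36191) = 4289/5000 ≈ 0.857800
step 5 [5y] zero: DF = P = 423/500 ≈ 0.846000
step 6 [6y] zero: DF = P = 8027/10000 ≈ 0.802700

1 1 4771/5000
2 2 1147/1250
3 3 1779/2000
4 4 4289/5000
5 5 423/500
6 6 8027/10000
DF(6y) is solved at step 6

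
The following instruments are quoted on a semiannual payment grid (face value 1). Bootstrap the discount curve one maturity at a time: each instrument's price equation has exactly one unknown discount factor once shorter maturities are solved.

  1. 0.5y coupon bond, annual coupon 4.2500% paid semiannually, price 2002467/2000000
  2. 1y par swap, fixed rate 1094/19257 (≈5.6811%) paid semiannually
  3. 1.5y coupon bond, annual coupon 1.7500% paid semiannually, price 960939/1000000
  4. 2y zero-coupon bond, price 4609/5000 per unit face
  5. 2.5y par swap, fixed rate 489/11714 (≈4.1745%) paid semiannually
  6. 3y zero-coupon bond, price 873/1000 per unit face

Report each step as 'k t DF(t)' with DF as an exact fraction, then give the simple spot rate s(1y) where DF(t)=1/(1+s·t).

step 1 [0.5y] bond c/2=17/800: DF=(2002467/2000000 − 17/800·(0))/(1+17/800) = 2451/2500 ≈ 0.980400
step 2 [1y] swap r/2=547/19257: DF=(1 − 547/19257·(0.980400))/(1+547/19257) = 9453/10000 ≈ 0.945300
step 3 [1.5y] bond c/2=7/800: DF=(960939/1000000 − 7/800·(0.980400+0.945300))/(1+7/800) = 9359/10000 ≈ 0.935900
step 4 [2y] zero: DF = P = 4609/5000 ≈ 0.921800
step 5 [2.5y] swap r/2=489/23428: DF=(1 − 489/23428·(0.980400+0.945300+0.935900+0.921800))/(1+489/23428) = 4511/5000 ≈ 0.902200
step 6 [3y] zero: DF = P = 873/1000 ≈ 0.873000

1 1/2 2451/2500
2 1 9453/10000
3 3/2 9359/10000
4 2 4609/5000
5 5/2 4511/5000
6 3 873/1000
s(1y) = (1/(9453/10000) − 1)/(1) = 547/9453 ≈ 5.7865%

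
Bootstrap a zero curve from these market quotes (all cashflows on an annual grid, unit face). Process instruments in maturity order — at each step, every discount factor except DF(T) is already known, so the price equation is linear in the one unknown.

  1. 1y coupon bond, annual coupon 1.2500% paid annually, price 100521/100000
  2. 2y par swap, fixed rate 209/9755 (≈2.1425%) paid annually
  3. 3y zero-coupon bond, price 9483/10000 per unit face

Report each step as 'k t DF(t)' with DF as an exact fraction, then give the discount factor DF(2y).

step 1 [1y] bond c/1=1/80: DF=(100521/100000 − 1/80·(0))/(1+1/80) = 1241/1250 ≈ 0.992800
step 2 [2y] swap r/1=209/9755: DF=(1 − 209/9755·(0.992800))/(1+209/9755) = 4791/5000 ≈ 0.958200
step 3 [3y] zero: DF = P = 9483/10000 ≈ 0.948300

1 1 1241/1250
2 2 4791/5000
3 3 9483/10000
DF(2y) = 4791/5000 ≈ 0.958200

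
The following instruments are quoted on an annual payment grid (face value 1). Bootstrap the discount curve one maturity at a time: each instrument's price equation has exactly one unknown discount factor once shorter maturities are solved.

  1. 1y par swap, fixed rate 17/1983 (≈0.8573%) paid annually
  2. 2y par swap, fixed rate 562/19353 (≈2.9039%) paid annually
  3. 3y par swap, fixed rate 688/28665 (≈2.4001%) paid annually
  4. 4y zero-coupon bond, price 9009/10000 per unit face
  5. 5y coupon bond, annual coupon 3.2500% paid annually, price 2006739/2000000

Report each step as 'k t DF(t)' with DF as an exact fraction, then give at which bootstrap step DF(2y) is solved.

1 1 1983/2000
2 2 4719/5000
3 3 582/625
4 4 9009/10000
5 5 2133/2500
DF(2y) is solved at step 2

step 1 [1y] swap r/1=17/1983: DF=(1 − 17/1983·(0))/(1+17/1983) = 1983/2000 ≈ 0.991500
step 2 [2y] swap r/1=562/19353: DF=(1 − 562/19353·(0.991500))/(1+562/19353) = 4719/5000 ≈ 0.943800
step 3 [3y] swap r/1=688/28665: DF=(1 − 688/28665·(0.991500+0.943800))/(1+688/28665) = 582/625 ≈ 0.931200
step 4 [4y] zero: DF = P = 9009/10000 ≈ 0.900900
step 5 [5y] bond c/1=13/400: DF=(2006739/2000000 − 13/400·(0.991500+0.943800+0.931200+0.900900))/(1+13/400) = 2133/2500 ≈ 0.853200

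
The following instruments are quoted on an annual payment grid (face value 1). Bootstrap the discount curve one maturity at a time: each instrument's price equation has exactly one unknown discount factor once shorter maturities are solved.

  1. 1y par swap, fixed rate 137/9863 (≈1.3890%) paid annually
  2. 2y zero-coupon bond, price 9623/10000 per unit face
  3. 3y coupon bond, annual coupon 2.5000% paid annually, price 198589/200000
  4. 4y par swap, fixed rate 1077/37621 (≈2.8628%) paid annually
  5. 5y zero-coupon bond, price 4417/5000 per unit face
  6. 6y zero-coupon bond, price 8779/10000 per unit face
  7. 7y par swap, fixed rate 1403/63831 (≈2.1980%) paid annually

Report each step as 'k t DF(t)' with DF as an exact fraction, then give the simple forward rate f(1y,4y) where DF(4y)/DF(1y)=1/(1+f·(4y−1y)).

1 1 9863/10000
2 2 9623/10000
3 3 2303/2500
4 4 8923/10000
5 5 4417/5000
6 6 8779/10000
7 7 8597/10000
f(1y,4y) = ((9863/10000)/(8923/10000) − 1)/(3) = 940/26769 ≈ 3.5115%

step 1 [1y] swap r/1=137/9863: DF=(1 − 137/9863·(0))/(1+137/9863) = 9863/10000 ≈ 0.986300
step 2 [2y] zero: DF = P = 9623/10000 ≈ 0.962300
step 3 [3y] bond c/1=1/40: DF=(198589/200000 − 1/40·(0.986300+0.962300))/(1+1/40) = 2303/2500 ≈ 0.921200
step 4 [4y] swap r/1=1077/37621: DF=(1 − 1077/37621·(0.986300+0.962300+0.921200))/(1+1077/37621) = 8923/10000 ≈ 0.892300
step 5 [5y] zero: DF = P = 4417/5000 ≈ 0.883400
step 6 [6y] zero: DF = P = 8779/10000 ≈ 0.877900
step 7 [7y] swap r/1=1403/63831: DF=(1 − 1403/63831·(0.986300+0.962300+0.921200+0.892300+0.883400+0.877900))/(1+1403/63831) = 8597/10000 ≈ 0.859700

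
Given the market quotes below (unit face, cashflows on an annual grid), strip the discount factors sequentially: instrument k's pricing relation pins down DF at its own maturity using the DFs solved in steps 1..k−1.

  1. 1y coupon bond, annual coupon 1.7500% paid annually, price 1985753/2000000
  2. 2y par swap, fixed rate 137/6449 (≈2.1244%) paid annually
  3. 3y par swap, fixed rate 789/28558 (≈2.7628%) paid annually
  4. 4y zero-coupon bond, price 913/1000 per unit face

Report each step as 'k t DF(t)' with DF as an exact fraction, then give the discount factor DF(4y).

step 1 [1y] bond c/1=7/400: DF=(1985753/2000000 − 7/400·(0))/(1+7/400) = 4879/5000 ≈ 0.975800
step 2 [2y] swap r/1=137/6449: DF=(1 − 137/6449·(0.975800))/(1+137/6449) = 9589/10000 ≈ 0.958900
step 3 [3y] swap r/1=789/28558: DF=(1 − 789/28558·(0.975800+0.958900))/(1+789/28558) = 9211/10000 ≈ 0.921100
step 4 [4y] zero: DF = P = 913/1000 ≈ 0.913000

1 1 4879/5000
2 2 9589/10000
3 3 9211/10000
4 4 913/1000
DF(4y) = 913/1000 ≈ 0.913000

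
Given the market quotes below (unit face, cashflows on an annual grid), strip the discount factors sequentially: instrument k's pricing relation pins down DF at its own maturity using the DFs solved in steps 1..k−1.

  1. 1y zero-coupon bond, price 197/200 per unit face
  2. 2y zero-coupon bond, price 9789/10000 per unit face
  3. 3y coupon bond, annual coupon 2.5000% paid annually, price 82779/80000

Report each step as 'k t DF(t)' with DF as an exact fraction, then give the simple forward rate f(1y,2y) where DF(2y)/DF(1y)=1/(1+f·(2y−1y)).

step 1 [1y] zero: DF = P = 197/200 ≈ 0.985000
step 2 [2y] zero: DF = P = 9789/10000 ≈ 0.978900
step 3 [3y] bond c/1=1/40: DF=(82779/80000 − 1/40·(0.985000+0.978900))/(1+1/40) = 601/625 ≈ 0.961600

1 1 197/200
2 2 9789/10000
3 3 601/625
f(1y,2y) = ((197/200)/(9789/10000) − 1)/(1) = 61/9789 ≈ 0.6231%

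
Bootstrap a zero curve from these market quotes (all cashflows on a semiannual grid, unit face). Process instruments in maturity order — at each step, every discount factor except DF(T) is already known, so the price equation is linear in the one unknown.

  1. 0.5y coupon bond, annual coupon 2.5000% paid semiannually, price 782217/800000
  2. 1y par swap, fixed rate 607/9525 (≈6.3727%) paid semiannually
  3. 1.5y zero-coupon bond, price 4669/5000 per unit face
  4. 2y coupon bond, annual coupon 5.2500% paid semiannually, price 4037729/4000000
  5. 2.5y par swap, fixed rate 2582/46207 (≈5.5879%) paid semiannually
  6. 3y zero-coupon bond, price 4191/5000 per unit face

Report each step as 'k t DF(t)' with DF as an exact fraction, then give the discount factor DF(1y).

1 1/2 9657/10000
2 1 9393/10000
3 3/2 4669/5000
4 2 911/1000
5 5/2 8709/10000
6 3 4191/5000
DF(1y) = 9393/10000 ≈ 0.939300

step 1 [0.5y] bond c/2=1/80: DF=(782217/800000 − 1/80·(0))/(1+1/80) = 9657/10000 ≈ 0.965700
step 2 [1y] swap r/2=607/19050: DF=(1 − 607/19050·(0.965700))/(1+607/19050) = 9393/10000 ≈ 0.939300
step 3 [1.5y] zero: DF = P = 4669/5000 ≈ 0.933800
step 4 [2y] bond c/2=21/800: DF=(4037729/4000000 − 21/800·(0.965700+0.939300+0.933800))/(1+21/800) = 911/1000 ≈ 0.911000
step 5 [2.5y] swap r/2=1291/46207: DF=(1 − 1291/46207·(0.965700+0.939300+0.933800+0.911000))/(1+1291/46207) = 8709/10000 ≈ 0.870900
step 6 [3y] zero: DF = P = 4191/5000 ≈ 0.838200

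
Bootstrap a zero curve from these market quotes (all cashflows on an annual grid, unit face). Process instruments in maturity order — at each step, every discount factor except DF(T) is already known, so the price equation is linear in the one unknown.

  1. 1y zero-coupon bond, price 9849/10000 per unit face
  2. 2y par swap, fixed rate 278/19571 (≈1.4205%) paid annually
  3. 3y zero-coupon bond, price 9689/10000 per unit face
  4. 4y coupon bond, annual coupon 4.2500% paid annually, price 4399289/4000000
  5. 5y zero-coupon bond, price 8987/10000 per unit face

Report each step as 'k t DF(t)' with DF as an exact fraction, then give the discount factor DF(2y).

1 1 9849/10000
2 2 4861/5000
3 3 9689/10000
4 4 9357/10000
5 5 8987/10000
DF(2y) = 4861/5000 ≈ 0.972200

step 1 [1y] zero: DF = P = 9849/10000 ≈ 0.984900
step 2 [2y] swap r/1=278/19571: DF=(1 − 278/19571·(0.984900))/(1+278/19571) = 4861/5000 ≈ 0.972200
step 3 [3y] zero: DF = P = 9689/10000 ≈ 0.968900
step 4 [4y] bond c/1=17/400: DF=(4399289/4000000 − 17/400·(0.984900+0.972200+0.968900))/(1+17/400) = 9357/10000 ≈ 0.935700
step 5 [5y] zero: DF = P = 8987/10000 ≈ 0.898700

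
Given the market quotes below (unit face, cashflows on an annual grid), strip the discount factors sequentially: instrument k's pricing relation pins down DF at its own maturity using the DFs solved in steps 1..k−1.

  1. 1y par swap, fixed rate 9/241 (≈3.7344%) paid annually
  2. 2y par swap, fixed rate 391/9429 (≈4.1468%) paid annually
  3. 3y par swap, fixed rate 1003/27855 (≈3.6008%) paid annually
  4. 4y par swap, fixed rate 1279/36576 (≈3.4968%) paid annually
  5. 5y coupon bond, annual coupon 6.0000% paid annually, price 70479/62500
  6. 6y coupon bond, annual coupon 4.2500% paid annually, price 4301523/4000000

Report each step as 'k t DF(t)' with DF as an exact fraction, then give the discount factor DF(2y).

1 1 241/250
2 2 4609/5000
3 3 8997/10000
4 4 8721/10000
5 5 1071/1250
6 6 339/400
DF(2y) = 4609/5000 ≈ 0.921800

step 1 [1y] swap r/1=9/241: DF=(1 − 9/241·(0))/(1+9/241) = 241/250 ≈ 0.964000
step 2 [2y] swap r/1=391/9429: DF=(1 − 391/9429·(0.964000))/(1+391/9429) = 4609/5000 ≈ 0.921800
step 3 [3y] swap r/1=1003/27855: DF=(1 − 1003/27855·(0.964000+0.921800))/(1+1003/27855) = 8997/10000 ≈ 0.899700
step 4 [4y] swap r/1=1279/36576: DF=(1 − 1279/36576·(0.964000+0.921800+0.899700))/(1+1279/36576) = 8721/10000 ≈ 0.872100
step 5 [5y] bond c/1=3/50: DF=(70479/62500 − 3/50·(0.964000+0.921800+0.899700+0.872100))/(1+3/50) = 1071/1250 ≈ 0.856800
step 6 [6y] bond c/1=17/400: DF=(4301523/4000000 − 17/400·(0.964000+0.921800+0.899700+0.872100+0.856800))/(1+17/400) = 339/400 ≈ 0.847500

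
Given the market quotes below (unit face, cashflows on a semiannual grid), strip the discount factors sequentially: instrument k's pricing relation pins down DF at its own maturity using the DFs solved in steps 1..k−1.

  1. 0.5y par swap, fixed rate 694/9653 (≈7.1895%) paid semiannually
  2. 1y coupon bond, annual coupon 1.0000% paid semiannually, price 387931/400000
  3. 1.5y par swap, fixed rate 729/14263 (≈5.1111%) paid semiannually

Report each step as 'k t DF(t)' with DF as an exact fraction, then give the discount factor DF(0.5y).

1 1/2 9653/10000
2 1 4801/5000
3 3/2 9271/10000
DF(0.5y) = 9653/10000 ≈ 0.965300

step 1 [0.5y] swap r/2=347/9653: DF=(1 − 347/9653·(0))/(1+347/9653) = 9653/10000 ≈ 0.965300
step 2 [1y] bond c/2=1/200: DF=(387931/400000 − 1/200·(0.965300))/(1+1/200) = 4801/5000 ≈ 0.960200
step 3 [1.5y] swap r/2=729/28526: DF=(1 − 729/28526·(0.965300+0.960200))/(1+729/28526) = 9271/10000 ≈ 0.927100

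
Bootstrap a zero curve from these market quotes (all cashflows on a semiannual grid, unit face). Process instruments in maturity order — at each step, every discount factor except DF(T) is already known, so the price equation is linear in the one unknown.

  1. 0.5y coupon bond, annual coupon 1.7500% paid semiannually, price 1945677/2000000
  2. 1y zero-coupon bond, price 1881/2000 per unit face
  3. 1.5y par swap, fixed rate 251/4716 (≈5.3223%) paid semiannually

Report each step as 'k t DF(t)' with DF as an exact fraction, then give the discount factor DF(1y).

1 1/2 2411/2500
2 1 1881/2000
3 3/2 9247/10000
DF(1y) = 1881/2000 ≈ 0.940500

step 1 [0.5y] bond c/2=7/800: DF=(1945677/2000000 − 7/800·(0))/(1+7/800) = 2411/2500 ≈ 0.964400
step 2 [1y] zero: DF = P = 1881/2000 ≈ 0.940500
step 3 [1.5y] swap r/2=251/9432: DF=(1 − 251/9432·(0.964400+0.940500))/(1+251/9432) = 9247/10000 ≈ 0.924700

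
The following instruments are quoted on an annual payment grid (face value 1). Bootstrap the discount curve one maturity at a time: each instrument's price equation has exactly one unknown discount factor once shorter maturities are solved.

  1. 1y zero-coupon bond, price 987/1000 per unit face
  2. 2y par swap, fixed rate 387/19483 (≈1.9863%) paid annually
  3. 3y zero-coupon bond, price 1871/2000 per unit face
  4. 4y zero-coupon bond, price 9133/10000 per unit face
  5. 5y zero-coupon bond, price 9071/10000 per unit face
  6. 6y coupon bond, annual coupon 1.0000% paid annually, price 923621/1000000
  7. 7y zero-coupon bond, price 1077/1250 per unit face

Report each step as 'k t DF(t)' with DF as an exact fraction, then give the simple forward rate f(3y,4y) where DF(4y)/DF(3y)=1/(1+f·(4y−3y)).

1 1 987/1000
2 2 9613/10000
3 3 1871/2000
4 4 9133/10000
5 5 9071/10000
6 6 8679/10000
7 7 1077/1250
f(3y,4y) = ((1871/2000)/(9133/10000) − 1)/(1) = 222/9133 ≈ 2.4307%

step 1 [1y] zero: DF = P = 987/1000 ≈ 0.987000
step 2 [2y] swap r/1=387/19483: DF=(1 − 387/19483·(0.987000))/(1+387/19483) = 9613/10000 ≈ 0.961300
step 3 [3y] zero: DF = P = 1871/2000 ≈ 0.935500
step 4 [4y] zero: DF = P = 9133/10000 ≈ 0.913300
step 5 [5y] zero: DF = P = 9071/10000 ≈ 0.907100
step 6 [6y] bond c/1=1/100: DF=(923621/1000000 − 1/100·(0.987000+0.961300+0.935500+0.913300+0.907100))/(1+1/100) = 8679/10000 ≈ 0.867900
step 7 [7y] zero: DF = P = 1077/1250 ≈ 0.861600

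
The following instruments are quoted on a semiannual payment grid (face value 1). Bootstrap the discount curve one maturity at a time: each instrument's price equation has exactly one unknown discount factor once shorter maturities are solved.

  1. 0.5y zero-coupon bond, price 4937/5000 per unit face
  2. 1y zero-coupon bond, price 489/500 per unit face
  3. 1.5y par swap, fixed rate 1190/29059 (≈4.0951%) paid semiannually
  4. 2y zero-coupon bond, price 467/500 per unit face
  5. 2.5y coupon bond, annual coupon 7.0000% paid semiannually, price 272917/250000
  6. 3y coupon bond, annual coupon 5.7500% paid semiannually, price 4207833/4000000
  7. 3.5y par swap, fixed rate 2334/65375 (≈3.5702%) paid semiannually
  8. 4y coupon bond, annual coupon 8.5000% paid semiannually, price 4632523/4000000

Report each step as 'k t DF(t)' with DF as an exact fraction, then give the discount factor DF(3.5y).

1 1/2 4937/5000
2 1 489/500
3 3/2 1881/2000
4 2 467/500
5 5/2 9249/10000
6 3 4447/5000
7 7/2 8833/10000
8 4 2111/2500
DF(3.5y) = 8833/10000 ≈ 0.883300

step 1 [0.5y] zero: DF = P = 4937/5000 ≈ 0.987400
step 2 [1y] zero: DF = P = 489/500 ≈ 0.978000
step 3 [1.5y] swap r/2=595/29059: DF=(1 − 595/29059·(0.987400+0.978000))/(1+595/29059) = 1881/2000 ≈ 0.940500
step 4 [2y] zero: DF = P = 467/500 ≈ 0.934000
step 5 [2.5y] bond c/2=7/200: DF=(272917/250000 − 7/200·(0.987400+0.978000+0.940500+0.934000))/(1+7/200) = 9249/10000 ≈ 0.924900
step 6 [3y] bond c/2=23/800: DF=(4207833/4000000 − 23/800·(0.987400+0.978000+0.940500+0.934000+0.924900))/(1+23/800) = 4447/5000 ≈ 0.889400
step 7 [3.5y] swap r/2=1167/65375: DF=(1 − 1167/65375·(0.987400+0.978000+0.940500+0.934000+0.924900+0.889400))/(1+1167/65375) = 8833/10000 ≈ 0.883300
step 8 [4y] bond c/2=17/400: DF=(4632523/4000000 − 17/400·(0.987400+0.978000+0.940500+0.934000+0.924900+0.889400+0.883300))/(1+17/400) = 2111/2500 ≈ 0.844400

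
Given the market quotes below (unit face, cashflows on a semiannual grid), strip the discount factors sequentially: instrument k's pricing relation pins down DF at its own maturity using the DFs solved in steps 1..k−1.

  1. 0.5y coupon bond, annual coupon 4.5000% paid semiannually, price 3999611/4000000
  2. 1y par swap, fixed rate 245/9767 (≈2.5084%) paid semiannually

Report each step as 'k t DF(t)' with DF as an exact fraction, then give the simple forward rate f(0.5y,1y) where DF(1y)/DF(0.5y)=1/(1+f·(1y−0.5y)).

1 1/2 9779/10000
2 1 1951/2000
f(0.5y,1y) = ((9779/10000)/(1951/2000) − 1)/(1/2) = 48/9755 ≈ 0.4921%

step 1 [0.5y] bond c/2=9/400: DF=(3999611/4000000 − 9/400·(0))/(1+9/400) = 9779/10000 ≈ 0.977900
step 2 [1y] swap r/2=245/19534: DF=(1 − 245/19534·(0.977900))/(1+245/19534) = 1951/2000 ≈ 0.975500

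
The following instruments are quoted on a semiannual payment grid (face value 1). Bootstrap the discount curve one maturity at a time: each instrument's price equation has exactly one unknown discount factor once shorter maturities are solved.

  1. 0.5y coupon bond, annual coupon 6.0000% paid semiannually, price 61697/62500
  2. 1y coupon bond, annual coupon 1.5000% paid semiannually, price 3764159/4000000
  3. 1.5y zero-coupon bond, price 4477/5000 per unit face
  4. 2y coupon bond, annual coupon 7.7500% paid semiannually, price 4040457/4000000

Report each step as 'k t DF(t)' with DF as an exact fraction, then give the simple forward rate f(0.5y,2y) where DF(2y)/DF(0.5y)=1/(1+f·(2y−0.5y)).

1 1/2 599/625
2 1 9269/10000
3 3/2 4477/5000
4 2 8687/10000
f(0.5y,2y) = ((599/625)/(8687/10000) − 1)/(3/2) = 598/8687 ≈ 6.8838%

step 1 [0.5y] bond c/2=3/100: DF=(61697/62500 − 3/100·(0))/(1+3/100) = 599/625 ≈ 0.958400
step 2 [1y] bond c/2=3/400: DF=(3764159/4000000 − 3/400·(0.958400))/(1+3/400) = 9269/10000 ≈ 0.926900
step 3 [1.5y] zero: DF = P = 4477/5000 ≈ 0.895400
step 4 [2y] bond c/2=31/800: DF=(4040457/4000000 − 31/800·(0.958400+0.926900+0.895400))/(1+31/800) = 8687/10000 ≈ 0.868700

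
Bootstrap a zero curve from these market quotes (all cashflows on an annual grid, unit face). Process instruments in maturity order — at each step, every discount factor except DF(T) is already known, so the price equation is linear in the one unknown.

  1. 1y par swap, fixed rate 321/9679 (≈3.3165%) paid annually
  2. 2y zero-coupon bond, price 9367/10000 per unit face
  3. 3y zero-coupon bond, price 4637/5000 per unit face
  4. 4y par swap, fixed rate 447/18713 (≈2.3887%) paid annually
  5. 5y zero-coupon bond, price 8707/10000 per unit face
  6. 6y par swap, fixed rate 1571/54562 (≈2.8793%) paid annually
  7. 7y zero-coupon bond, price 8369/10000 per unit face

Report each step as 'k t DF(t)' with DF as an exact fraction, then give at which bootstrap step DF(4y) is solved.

1 1 9679/10000
2 2 9367/10000
3 3 4637/5000
4 4 4553/5000
5 5 8707/10000
6 6 8429/10000
7 7 8369/10000
DF(4y) is solved at step 4

step 1 [1y] swap r/1=321/9679: DF=(1 − 321/9679·(0))/(1+321/9679) = 9679/10000 ≈ 0.967900
step 2 [2y] zero: DF = P = 9367/10000 ≈ 0.936700
step 3 [3y] zero: DF = P = 4637/5000 ≈ 0.927400
step 4 [4y] swap r/1=447/18713: DF=(1 − 447/18713·(0.967900+0.936700+0.927400))/(1+447/18713) = 4553/5000 ≈ 0.910600
step 5 [5y] zero: DF = P = 8707/10000 ≈ 0.870700
step 6 [6y] swap r/1=1571/54562: DF=(1 − 1571/54562·(0.967900+0.936700+0.927400+0.910600+0.870700))/(1+1571/54562) = 8429/10000 ≈ 0.842900
step 7 [7y] zero: DF = P = 8369/10000 ≈ 0.836900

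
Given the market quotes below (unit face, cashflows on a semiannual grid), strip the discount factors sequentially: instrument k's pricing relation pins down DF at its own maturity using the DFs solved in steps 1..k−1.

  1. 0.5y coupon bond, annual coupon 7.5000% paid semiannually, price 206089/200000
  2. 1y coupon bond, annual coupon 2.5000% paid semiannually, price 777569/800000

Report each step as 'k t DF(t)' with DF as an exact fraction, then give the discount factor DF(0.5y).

step 1 [0.5y] bond c/2=3/80: DF=(206089/200000 − 3/80·(0))/(1+3/80) = 2483/2500 ≈ 0.993200
step 2 [1y] bond c/2=1/80: DF=(777569/800000 − 1/80·(0.993200))/(1+1/80) = 9477/10000 ≈ 0.947700

1 1/2 2483/2500
2 1 9477/10000
DF(0.5y) = 2483/2500 ≈ 0.993200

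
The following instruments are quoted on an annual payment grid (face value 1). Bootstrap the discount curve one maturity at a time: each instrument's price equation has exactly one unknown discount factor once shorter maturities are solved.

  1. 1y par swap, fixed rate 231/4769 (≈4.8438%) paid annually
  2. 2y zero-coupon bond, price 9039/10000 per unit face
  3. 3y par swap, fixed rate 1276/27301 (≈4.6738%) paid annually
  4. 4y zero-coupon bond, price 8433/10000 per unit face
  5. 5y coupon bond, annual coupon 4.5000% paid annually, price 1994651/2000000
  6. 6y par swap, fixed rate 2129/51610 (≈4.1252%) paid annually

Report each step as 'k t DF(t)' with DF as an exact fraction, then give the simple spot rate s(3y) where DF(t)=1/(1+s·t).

step 1 [1y] swap r/1=231/4769: DF=(1 − 231/4769·(0))/(1+231/4769) = 4769/5000 ≈ 0.953800
step 2 [2y] zero: DF = P = 9039/10000 ≈ 0.903900
step 3 [3y] swap r/1=1276/27301: DF=(1 − 1276/27301·(0.953800+0.903900))/(1+1276/27301) = 2181/2500 ≈ 0.872400
step 4 [4y] zero: DF = P = 8433/10000 ≈ 0.843300
step 5 [5y] bond c/1=9/200: DF=(1994651/2000000 − 9/200·(0.953800+0.903900+0.872400+0.843300))/(1+9/200) = 1601/2000 ≈ 0.800500
step 6 [6y] swap r/1=2129/51610: DF=(1 − 2129/51610·(0.953800+0.903900+0.872400+0.843300+0.800500))/(1+2129/51610) = 7871/10000 ≈ 0.787100

1 1 4769/5000
2 2 9039/10000
3 3 2181/2500
4 4 8433/10000
5 5 1601/2000
6 6 7871/10000
s(3y) = (1/(2181/2500) − 1)/(3) = 319/6543 ≈ 4.8754%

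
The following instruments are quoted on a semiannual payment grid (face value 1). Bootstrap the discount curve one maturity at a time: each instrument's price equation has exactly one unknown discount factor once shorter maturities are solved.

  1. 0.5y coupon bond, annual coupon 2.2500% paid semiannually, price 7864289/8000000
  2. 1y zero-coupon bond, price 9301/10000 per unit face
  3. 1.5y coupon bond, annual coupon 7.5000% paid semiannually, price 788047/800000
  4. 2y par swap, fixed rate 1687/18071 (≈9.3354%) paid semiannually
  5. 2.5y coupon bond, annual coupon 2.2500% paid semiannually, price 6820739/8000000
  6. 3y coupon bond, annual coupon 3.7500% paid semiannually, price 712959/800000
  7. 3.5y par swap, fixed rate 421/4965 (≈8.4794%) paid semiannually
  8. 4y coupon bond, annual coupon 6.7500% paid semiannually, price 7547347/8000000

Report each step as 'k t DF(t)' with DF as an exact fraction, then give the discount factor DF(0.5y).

step 1 [0.5y] bond c/2=9/800: DF=(7864289/8000000 − 9/800·(0))/(1+9/800) = 9721/10000 ≈ 0.972100
step 2 [1y] zero: DF = P = 9301/10000 ≈ 0.930100
step 3 [1.5y] bond c/2=3/80: DF=(788047/800000 − 3/80·(0.972100+0.930100))/(1+3/80) = 8807/10000 ≈ 0.880700
step 4 [2y] swap r/2=1687/36142: DF=(1 − 1687/36142·(0.972100+0.930100+0.880700))/(1+1687/36142) = 8313/10000 ≈ 0.831300
step 5 [2.5y] bond c/2=9/800: DF=(6820739/8000000 − 9/800·(0.972100+0.930100+0.880700+0.831300))/(1+9/800) = 8029/10000 ≈ 0.802900
step 6 [3y] bond c/2=3/160: DF=(712959/800000 − 3/160·(0.972100+0.930100+0.880700+0.831300+0.802900))/(1+3/160) = 1587/2000 ≈ 0.793500
step 7 [3.5y] swap r/2=421/9930: DF=(1 − 421/9930·(0.972100+0.930100+0.880700+0.831300+0.802900+0.793500))/(1+421/9930) = 3737/5000 ≈ 0.747400
step 8 [4y] bond c/2=27/800: DF=(7547347/8000000 − 27/800·(0.972100+0.930100+0.880700+0.831300+0.802900+0.793500+0.747400))/(1+27/800) = 7181/10000 ≈ 0.718100

1 1/2 9721/10000
2 1 9301/10000
3 3/2 8807/10000
4 2 8313/10000
5 5/2 8029/10000
6 3 1587/2000
7 7/2 3737/5000
8 4 7181/10000
DF(0.5y) = 9721/10000 ≈ 0.972100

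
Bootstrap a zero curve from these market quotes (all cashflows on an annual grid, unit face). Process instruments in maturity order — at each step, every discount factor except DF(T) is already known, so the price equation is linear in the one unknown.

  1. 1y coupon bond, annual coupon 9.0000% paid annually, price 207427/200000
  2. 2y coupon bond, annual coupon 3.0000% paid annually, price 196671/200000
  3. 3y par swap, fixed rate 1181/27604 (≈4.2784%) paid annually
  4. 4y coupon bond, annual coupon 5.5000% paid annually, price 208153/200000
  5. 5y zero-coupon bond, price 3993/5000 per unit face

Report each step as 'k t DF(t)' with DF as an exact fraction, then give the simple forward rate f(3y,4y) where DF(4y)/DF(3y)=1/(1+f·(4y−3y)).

step 1 [1y] bond c/1=9/100: DF=(207427/200000 − 9/100·(0))/(1+9/100) = 1903/2000 ≈ 0.951500
step 2 [2y] bond c/1=3/100: DF=(196671/200000 − 3/100·(0.951500))/(1+3/100) = 927/1000 ≈ 0.927000
step 3 [3y] swap r/1=1181/27604: DF=(1 − 1181/27604·(0.951500+0.927000))/(1+1181/27604) = 8819/10000 ≈ 0.881900
step 4 [4y] bond c/1=11/200: DF=(208153/200000 − 11/200·(0.951500+0.927000+0.881900))/(1+11/200) = 4213/5000 ≈ 0.842600
step 5 [5y] zero: DF = P = 3993/5000 ≈ 0.798600

1 1 1903/2000
2 2 927/1000
3 3 8819/10000
4 4 4213/5000
5 5 3993/5000
f(3y,4y) = ((8819/10000)/(4213/5000) − 1)/(1) = 393/8426 ≈ 4.6641%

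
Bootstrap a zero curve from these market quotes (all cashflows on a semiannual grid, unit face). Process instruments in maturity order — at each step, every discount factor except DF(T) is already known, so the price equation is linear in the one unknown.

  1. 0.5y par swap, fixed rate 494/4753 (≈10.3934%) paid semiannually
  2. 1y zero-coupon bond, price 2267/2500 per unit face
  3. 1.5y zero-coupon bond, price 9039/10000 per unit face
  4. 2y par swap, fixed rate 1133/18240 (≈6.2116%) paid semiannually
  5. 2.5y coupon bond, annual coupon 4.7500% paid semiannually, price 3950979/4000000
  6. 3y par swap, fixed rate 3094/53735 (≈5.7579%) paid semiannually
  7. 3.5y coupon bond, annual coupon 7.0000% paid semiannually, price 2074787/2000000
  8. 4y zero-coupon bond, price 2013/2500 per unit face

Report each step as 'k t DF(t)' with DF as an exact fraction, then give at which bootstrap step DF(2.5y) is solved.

step 1 [0.5y] swap r/2=247/4753: DF=(1 − 247/4753·(0))/(1+247/4753) = 4753/5000 ≈ 0.950600
step 2 [1y] zero: DF = P = 2267/2500 ≈ 0.906800
step 3 [1.5y] zero: DF = P = 9039/10000 ≈ 0.903900
step 4 [2y] swap r/2=1133/36480: DF=(1 − 1133/36480·(0.950600+0.906800+0.903900))/(1+1133/36480) = 8867/10000 ≈ 0.886700
step 5 [2.5y] bond c/2=19/800: DF=(3950979/4000000 − 19/800·(0.950600+0.906800+0.903900+0.886700))/(1+19/800) = 4401/5000 ≈ 0.880200
step 6 [3y] swap r/2=1547/53735: DF=(1 − 1547/53735·(0.950600+0.906800+0.903900+0.886700+0.880200))/(1+1547/53735) = 8453/10000 ≈ 0.845300
step 7 [3.5y] bond c/2=7/200: DF=(2074787/2000000 − 7/200·(0.950600+0.906800+0.903900+0.886700+0.880200+0.845300))/(1+7/200) = 4103/5000 ≈ 0.820600
step 8 [4y] zero: DF = P = 2013/2500 ≈ 0.805200

1 1/2 4753/5000
2 1 2267/2500
3 3/2 9039/10000
4 2 8867/10000
5 5/2 4401/5000
6 3 8453/10000
7 7/2 4103/5000
8 4 2013/2500
DF(2.5y) is solved at step 5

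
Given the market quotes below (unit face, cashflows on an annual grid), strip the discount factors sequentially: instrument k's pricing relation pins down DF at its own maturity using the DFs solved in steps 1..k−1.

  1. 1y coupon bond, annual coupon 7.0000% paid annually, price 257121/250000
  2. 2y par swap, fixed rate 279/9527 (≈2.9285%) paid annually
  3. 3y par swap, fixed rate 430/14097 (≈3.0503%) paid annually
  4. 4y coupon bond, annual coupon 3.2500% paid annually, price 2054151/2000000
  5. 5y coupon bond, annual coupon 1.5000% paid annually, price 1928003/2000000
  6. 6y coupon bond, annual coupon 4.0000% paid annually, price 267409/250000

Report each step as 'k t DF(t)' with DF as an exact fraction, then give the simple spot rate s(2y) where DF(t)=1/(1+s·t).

1 1 2403/2500
2 2 4721/5000
3 3 457/500
4 4 453/500
5 5 8947/10000
6 6 2127/2500
s(2y) = (1/(4721/5000) − 1)/(2) = 279/9442 ≈ 2.9549%

step 1 [1y] bond c/1=7/100: DF=(257121/250000 − 7/100·(0))/(1+7/100) = 2403/2500 ≈ 0.961200
step 2 [2y] swap r/1=279/9527: DF=(1 − 279/9527·(0.961200))/(1+279/9527) = 4721/5000 ≈ 0.944200
step 3 [3y] swap r/1=430/14097: DF=(1 − 430/14097·(0.961200+0.944200))/(1+430/14097) = 457/500 ≈ 0.914000
step 4 [4y] bond c/1=13/400: DF=(2054151/2000000 − 13/400·(0.961200+0.944200+0.914000))/(1+13/400) = 453/500 ≈ 0.906000
step 5 [5y] bond c/1=3/200: DF=(1928003/2000000 − 3/200·(0.961200+0.944200+0.914000+0.906000))/(1+3/200) = 8947/10000 ≈ 0.894700
step 6 [6y] bond c/1=1/25: DF=(267409/250000 − 1/25·(0.961200+0.944200+0.914000+0.906000+0.894700))/(1+1/25) = 2127/2500 ≈ 0.850800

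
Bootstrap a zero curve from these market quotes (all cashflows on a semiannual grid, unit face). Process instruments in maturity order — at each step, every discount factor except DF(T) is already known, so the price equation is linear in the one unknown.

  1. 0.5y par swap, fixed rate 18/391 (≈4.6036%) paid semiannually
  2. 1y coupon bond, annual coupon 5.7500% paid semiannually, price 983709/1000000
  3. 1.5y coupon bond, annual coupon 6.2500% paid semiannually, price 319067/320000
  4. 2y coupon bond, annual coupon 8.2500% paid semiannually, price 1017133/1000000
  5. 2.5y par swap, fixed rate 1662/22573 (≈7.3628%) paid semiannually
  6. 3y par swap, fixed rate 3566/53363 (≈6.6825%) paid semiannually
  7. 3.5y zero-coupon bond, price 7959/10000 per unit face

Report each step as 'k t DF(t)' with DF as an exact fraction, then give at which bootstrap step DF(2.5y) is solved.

1 1/2 391/400
2 1 9289/10000
3 3/2 9091/10000
4 2 8653/10000
5 5/2 4169/5000
6 3 8217/10000
7 7/2 7959/10000
DF(2.5y) is solved at step 5

step 1 [0.5y] swap r/2=9/391: DF=(1 − 9/391·(0))/(1+9/391) = 391/400 ≈ 0.977500
step 2 [1y] bond c/2=23/800: DF=(983709/1000000 − 23/800·(0.977500))/(1+23/800) = 9289/10000 ≈ 0.928900
step 3 [1.5y] bond c/2=1/32: DF=(319067/320000 − 1/32·(0.977500+0.928900))/(1+1/32) = 9091/10000 ≈ 0.909100
step 4 [2y] bond c/2=33/800: DF=(1017133/1000000 − 33/800·(0.977500+0.928900+0.909100))/(1+33/800) = 8653/10000 ≈ 0.865300
step 5 [2.5y] swap r/2=831/22573: DF=(1 − 831/22573·(0.977500+0.928900+0.909100+0.865300))/(1+831/22573) = 4169/5000 ≈ 0.833800
step 6 [3y] swap r/2=1783/53363: DF=(1 − 1783/53363·(0.977500+0.928900+0.909100+0.865300+0.833800))/(1+1783/53363) = 8217/10000 ≈ 0.821700
step 7 [3.5y] zero: DF = P = 7959/10000 ≈ 0.795900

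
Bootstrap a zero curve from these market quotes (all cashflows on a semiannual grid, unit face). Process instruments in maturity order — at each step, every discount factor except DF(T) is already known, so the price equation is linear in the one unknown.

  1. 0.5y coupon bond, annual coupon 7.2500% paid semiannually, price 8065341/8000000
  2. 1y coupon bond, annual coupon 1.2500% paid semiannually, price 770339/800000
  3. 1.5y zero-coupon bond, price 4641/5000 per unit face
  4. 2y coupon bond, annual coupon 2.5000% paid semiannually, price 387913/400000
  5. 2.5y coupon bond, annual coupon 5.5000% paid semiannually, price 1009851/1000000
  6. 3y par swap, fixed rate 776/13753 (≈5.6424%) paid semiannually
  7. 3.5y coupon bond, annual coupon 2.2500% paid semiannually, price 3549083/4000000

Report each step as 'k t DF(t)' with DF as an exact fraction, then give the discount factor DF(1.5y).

1 1/2 9729/10000
2 1 9509/10000
3 3/2 4641/5000
4 2 4613/5000
5 5/2 4409/5000
6 3 528/625
7 7/2 4081/5000
DF(1.5y) = 4641/5000 ≈ 0.928200

step 1 [0.5y] bond c/2=29/800: DF=(8065341/8000000 − 29/800·(0))/(1+29/800) = 9729/10000 ≈ 0.972900
step 2 [1y] bond c/2=1/160: DF=(770339/800000 − 1/160·(0.972900))/(1+1/160) = 9509/10000 ≈ 0.950900
step 3 [1.5y] zero: DF = P = 4641/5000 ≈ 0.928200
step 4 [2y] bond c/2=1/80: DF=(387913/400000 − 1/80·(0.972900+0.950900+0.928200))/(1+1/80) = 4613/5000 ≈ 0.922600
step 5 [2.5y] bond c/2=11/400: DF=(1009851/1000000 − 11/400·(0.972900+0.950900+0.928200+0.922600))/(1+11/400) = 4409/5000 ≈ 0.881800
step 6 [3y] swap r/2=388/13753: DF=(1 − 388/13753·(0.972900+0.950900+0.928200+0.922600+0.881800))/(1+388/13753) = 528/625 ≈ 0.844800
step 7 [3.5y] bond c/2=9/800: DF=(3549083/4000000 − 9/800·(0.972900+0.950900+0.928200+0.922600+0.881800+0.844800))/(1+9/800) = 4081/5000 ≈ 0.816200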